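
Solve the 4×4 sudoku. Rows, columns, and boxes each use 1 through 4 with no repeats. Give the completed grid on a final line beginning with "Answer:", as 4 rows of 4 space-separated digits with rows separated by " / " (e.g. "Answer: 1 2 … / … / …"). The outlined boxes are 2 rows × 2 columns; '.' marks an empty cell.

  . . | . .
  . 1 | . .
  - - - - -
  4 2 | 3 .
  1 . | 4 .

Step 1. [r2c3∈{2}] r2c3 has the single candidate 2, so r2c3=2.
Step 2. [r2c1∈{3}] only 3 remains possible at r2c1, so r2c1=3.
Step 3. [r1c4∈{1,3,4}] across row 1, 3 lands solely at r1c4 ⇒ r1c4=3.
Step 4. [r4c4∈{2}] only 2 remains possible at r4c4, so r4c4=2.
Step 5. [r1c2∈{4}] r1c2 has the single candidate 4 ⇒ r1c2=4.
Step 6. [r4c2∈{3}] r4c2's peers cover all but 3 ⇒ r4c2=3.
Step 7. [r1c3∈{1}] r1c3's peers cover all but 1 ⇒ r1c3=1.
Step 8. [r3c4∈{1}] r3c4 has the single candidate 1. So r3c4=1.
Step 9. [r1c1∈{2}] r1c1 is down to just 2 ⇒ r1c1=2.
Step 10. [r2c4∈{4}] r2c4's peers cover all but 4, so r2c4=4.

Answer: 2 4 1 3 / 3 1 2 4 / 4 2 3 1 / 1 3 4 2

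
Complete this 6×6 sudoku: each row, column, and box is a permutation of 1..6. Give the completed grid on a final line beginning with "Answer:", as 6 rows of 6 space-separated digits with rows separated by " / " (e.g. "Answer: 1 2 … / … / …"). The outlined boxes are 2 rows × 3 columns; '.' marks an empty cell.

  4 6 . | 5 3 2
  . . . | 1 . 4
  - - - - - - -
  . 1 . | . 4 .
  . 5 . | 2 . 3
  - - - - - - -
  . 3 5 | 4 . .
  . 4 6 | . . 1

Step 1. [r6c1∈{2}] r6c1 has the single candidate 2. So r6c1=2.
Step 2. [r3c4∈{6}] r3c4 has the single candidate 6. So r3c4=6.
Step 3. [r3c1∈{3}] nothing but 3 survives at r3c1. So r3c1=3.
Step 4. [r5c5∈{2,6}] in row 5, 2 fits only at r5c5. So r5c5=2.
Step 5. [r2c2∈{2}] r2c2's peers cover all but 2 ⇒ r2c2=2.
Step 6. [r4c3∈{4}] r4c3 has the single candidate 4 ⇒ r4c3=4.
Step 7. [r3c3∈{2}] r3c3's peers cover all but 2. So r3c3=2.
Step 8. [r6c5∈{5}] r6c5's peers cover all but 5, so r6c5=5.
Step 9. [r2c3∈{3}] r2c3 has the single candidate 3, so r2c3=3.
Step 10. [r2c5∈{6}] only 6 remains possible at r2c5. So r2c5=6.
Step 11. [r6c4∈{3}] only 3 remains possible at r6c4 ⇒ r6c4=3.
Step 12. [r3c6∈{5}] r3c6 has the single candidate 5. So r3c6=5.
Step 13. [r4c5∈{1}] nothing but 1 survives at r4c5. So r4c5=1.
Step 14. [r2c1∈{5}] only 5 remains possible at r2c1, so r2c1=5.
Step 15. [r1c3∈{1}] r1c3 has the single candidate 1 ⇒ r1c3=1.
Step 16. [r5c6∈{6}] nothing but 6 survives at r5c6, so r5c6=6.
Step 17. [r4c1∈{6}] r4c1's peers cover all but 6 ⇒ r4c1=6.
Step 18. [r5c1∈{1}] only 1 remains possible at r5c1, so r5c1=1.

Answer: 4 6 1 5 3 2 / 5 2 3 1 6 4 / 3 1 2 6 4 5 / 6 5 4 2 1 3 / 1 3 5 4 2 6 / 2 4 6 3 5 1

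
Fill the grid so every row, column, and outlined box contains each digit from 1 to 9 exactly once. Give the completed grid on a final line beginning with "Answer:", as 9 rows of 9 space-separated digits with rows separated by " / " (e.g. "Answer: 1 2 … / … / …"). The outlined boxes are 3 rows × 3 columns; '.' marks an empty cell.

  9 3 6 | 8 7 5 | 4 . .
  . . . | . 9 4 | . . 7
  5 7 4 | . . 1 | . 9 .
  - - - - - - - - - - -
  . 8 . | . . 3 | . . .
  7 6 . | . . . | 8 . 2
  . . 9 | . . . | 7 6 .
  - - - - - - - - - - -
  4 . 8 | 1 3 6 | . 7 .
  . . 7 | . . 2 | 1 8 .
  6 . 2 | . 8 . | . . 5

Step 1. [r6c2∈{1,2,4,5}] col 2 places 4 nowhere but r6c2 ⇒ r6c2=4.
Step 2. [r4c4∈{2,4,5,6,7,9}] row 4 places 7 nowhere but r4c4, so r4c4=7.
Step 3. [r7c9∈{9}] r7c9 has the single candidate 9, so r7c9=9.
Step 4. [r2c2∈{1,2}] r2c2 is the only open cell in col 2 admitting 2, so r2c2=2.
Step 5. [r4c5∈{1,2,4,5,6}] across row 4, 6 lands solely at r4c5, so r4c5=6.
Step 6. [r1c9∈{1}] only 1 remains possible at r1c9 ⇒ r1c9=1.
Step 7. [r9c7∈{3}] r9c7's peers cover all but 3 ⇒ r9c7=3.
Step 8. [r9c8∈{4}] nothing but 4 survives at r9c8 ⇒ r9c8=4.
Step 9. [r5c3∈{1,3,5}] 3 has one home in col 3: r5c3, so r5c3=3.
Step 10. [r9c4∈{9}] r9c4 is down to just 9 ⇒ r9c4=9.
Step 11. [r2c8∈{3,5}] col 8 places 3 nowhere but r2c8, so r2c8=3.
Step 12. [r4c3∈{1,5}] across col 3, 5 lands solely at r4c3 ⇒ r4c3=5.
Step 13. [r5c8∈{1,5}] in col 8, 5 fits only at r5c8 ⇒ r5c8=5.
Step 14. [r3c5∈{2}] only 2 remains possible at r3c5 ⇒ r3c5=2.
Step 15. [r3c7∈{6}] r3c7 is down to just 6, so r3c7=6.
Step 16. [r4c1∈{1,2}] row 4 places 2 nowhere but r4c1, so r4c1=2.
Step 17. [r6c1∈{1}] r6c1 is down to just 1 ⇒ r6c1=1.
Step 18. [r5c4∈{4}] r5c4 is down to just 4, so r5c4=4.
Step 19. [r8c4∈{5}] r8c4 is down to just 5, so r8c4=5.
Step 20. [r6c4∈{2}] only 2 remains possible at r6c4, so r6c4=2.
Step 21. [r4c7∈{9}] r4c7 is down to just 9 ⇒ r4c7=9.
Step 22. [r6c9∈{3}] r6c9 is down to just 3 ⇒ r6c9=3.
Step 23. [r5c5∈{1}] only 1 remains possible at r5c5 ⇒ r5c5=1.
Step 24. [r2c1∈{8}] only 8 remains possible at r2c1. So r2c1=8.
Step 25. [r8c1∈{3}] r8c1 is down to just 3, so r8c1=3.
Step 26. [r7c7∈{2}] r7c7's peers cover all but 2. So r7c7=2.
Step 27. [r9c6∈{7}] r9c6's peers cover all but 7, so r9c6=7.
Step 28. [r5c6∈{9}] r5c6 is down to just 9 ⇒ r5c6=9.
Step 29. [r9c2∈{1}] r9c2 is down to just 1 ⇒ r9c2=1.
Step 30. [r8c5∈{4}] nothing but 4 survives at r8c5 ⇒ r8c5=4.
Step 31. [r4c8∈{1}] nothing but 1 survives at r4c8. So r4c8=1.
Step 32. [r1c8∈{2}] nothing but 2 survives at r1c8 ⇒ r1c8=2.
Step 33. [r2c4∈{6}] r2c4 is down to just 6, so r2c4=6.
Step 34. [r8c9∈{6}] r8c9 has the single candidate 6, so r8c9=6.
Step 35. [r4c9∈{4}] only 4 remains possible at r4c9. So r4c9=4.
Step 36. [r2c7∈{5}] r2c7 is down to just 5. So r2c7=5.
Step 37. [r3c9∈{8}] r3c9 is down to just 8, so r3c9=8.
Step 38. [r6c6∈{8}] r6c6 has the single candidate 8. So r6c6=8.
Step 39. [r8c2∈{9}] r8c2's peers cover all but 9, so r8c2=9.
Step 40. [r7c2∈{5}] r7c2 is down to just 5 ⇒ r7c2=5.
Step 41. [r2c3∈{1}] only 1 remains possible at r2c3 ⇒ r2c3=1.
Step 42. [r6c5∈{5}] only 5 remains possible at r6c5 ⇒ r6c5=5.
Step 43. [r3c4∈{3}] r3c4's peers cover all but 3 ⇒ r3c4=3.

Answer: 9 3 6 8 7 5 4 2 1 / 8 2 1 6 9 4 5 3 7 / 5 7 4 3 2 1 6 9 8 / 2 8 5 7 6 3 9 1 4 / 7 6 3 4 1 9 8 5 2 / 1 4 9 2 5 8 7 6 3 / 4 5 8 1 3 6 2 7 9 / 3 9 7 5 4 2 1 8 6 / 6 1 2 9 8 7 3 4 5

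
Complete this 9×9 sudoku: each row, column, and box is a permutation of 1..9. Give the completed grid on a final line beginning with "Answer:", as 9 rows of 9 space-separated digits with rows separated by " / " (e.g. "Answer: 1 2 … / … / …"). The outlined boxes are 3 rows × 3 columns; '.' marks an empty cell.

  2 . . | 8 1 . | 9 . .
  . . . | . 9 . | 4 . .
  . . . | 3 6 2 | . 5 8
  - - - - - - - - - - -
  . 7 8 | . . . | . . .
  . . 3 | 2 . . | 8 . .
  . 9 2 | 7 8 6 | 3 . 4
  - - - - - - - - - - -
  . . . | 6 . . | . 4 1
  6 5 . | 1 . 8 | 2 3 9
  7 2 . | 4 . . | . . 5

Step 1. [r5c2∈{1,4,6}] in box 4, 6 fits only at r5c2. So r5c2=6.
Step 2. [r1c6∈{4,5,7}] box 2 places 4 nowhere but r1c6 ⇒ r1c6=4.
Step 3. [r4c7∈{1,5,6}] 5 has one home in col 7: r4c7. So r4c7=5.
Step 4. [r3c7∈{1,7}] 1 has one home in col 7: r3c7. So r3c7=1.
Step 5. [r2c6∈{5,7}] box 2 places 7 nowhere but r2c6. So r2c6=7.
Step 6. [r9c5∈{3}] nothing but 3 survives at r9c5, so r9c5=3.
Step 7. [r9c6∈{9}] only 9 remains possible at r9c6 ⇒ r9c6=9.
Step 8. [r1c2∈{3}] r1c2's peers cover all but 3 ⇒ r1c2=3.
Step 9. [r1c3∈{5,6,7}] in row 1, 5 fits only at r1c3 ⇒ r1c3=5.
Step 10. [r6c8∈{1}] r6c8 has the single candidate 1. So r6c8=1.
Step 11. [r2c2∈{1,8}] across col 2, 1 lands solely at r2c2. So r2c2=1.
Step 12. [r7c1∈{3,8,9}] across row 7, 3 lands solely at r7c1 ⇒ r7c1=3.
Step 13. [r4c5∈{4}] r4c5 is down to just 4 ⇒ r4c5=4.
Step 14. [r5c1∈{1,4,5}] across row 5, 4 lands solely at r5c1, so r5c1=4.
Step 15. [r5c9∈{7}] only 7 remains possible at r5c9, so r5c9=7.
Step 16. [r1c9∈{6}] only 6 remains possible at r1c9 ⇒ r1c9=6.
Step 17. [r4c8∈{2,6,9}] across row 4, 6 lands solely at r4c8. So r4c8=6.
Step 18. [r5c6∈{1,5}] 1 has one home in row 5: r5c6. So r5c6=1.
Step 19. [r7c5∈{2,5,7}] r7c5 is the only open cell in row 7 admitting 2 ⇒ r7c5=2.
Step 20. [r3c3∈{4,7,9}] across row 3, 7 lands solely at r3c3 ⇒ r3c3=7.
Step 21. [r2c9∈{2,3}] across row 2, 3 lands solely at r2c9. So r2c9=3.
Step 22. [r7c7∈{7}] r7c7 is down to just 7. So r7c7=7.
Step 23. [r7c3∈{9}] only 9 remains possible at r7c3 ⇒ r7c3=9.
Step 24. [r1c8∈{7}] nothing but 7 survives at r1c8 ⇒ r1c8=7.
Step 25. [r5c8∈{9}] r5c8's peers cover all but 9 ⇒ r5c8=9.
Step 26. [r3c1∈{9}] only 9 remains possible at r3c1 ⇒ r3c1=9.
Step 27. [r4c4∈{9}] only 9 remains possible at r4c4. So r4c4=9.
Step 28. [r9c3∈{1}] r9c3 has the single candidate 1 ⇒ r9c3=1.
Step 29. [r8c5∈{7}] r8c5 has the single candidate 7 ⇒ r8c5=7.
Step 30. [r2c8∈{2}] r2c8 is down to just 2. So r2c8=2.
Step 31. [r3c2∈{4}] nothing but 4 survives at r3c2, so r3c2=4.
Step 32. [r4c1∈{1}] r4c1's peers cover all but 1 ⇒ r4c1=1.
Step 33. [r8c3∈{4}] r8c3 is down to just 4, so r8c3=4.
Step 34. [r5c5∈{5}] r5c5 has the single candidate 5 ⇒ r5c5=5.
Step 35. [r2c3∈{6}] only 6 remains possible at r2c3 ⇒ r2c3=6.
Step 36. [r2c1∈{8}] only 8 remains possible at r2c1, so r2c1=8.
Step 37. [r4c9∈{2}] nothing but 2 survives at r4c9 ⇒ r4c9=2.
Step 38. [r4c6∈{3}] r4c6 has the single candidate 3. So r4c6=3.
Step 39. [r2c4∈{5}] r2c4's peers cover all but 5. So r2c4=5.
Step 40. [r9c7∈{6}] only 6 remains possible at r9c7, so r9c7=6.
Step 41. [r6c1∈{5}] only 5 remains possible at r6c1. So r6c1=5.
Step 42. [r7c2∈{8}] r7c2 has the single candidate 8, so r7c2=8.
Step 43. [r7c6∈{5}] r7c6's peers cover all but 5. So r7c6=5.
Step 44. [r9c8∈{8}] nothing but 8 survives at r9c8 ⇒ r9c8=8.

Answer: 2 3 5 8 1 4 9 7 6 / 8 1 6 5 9 7 4 2 3 / 9 4 7 3 6 2 1 5 8 / 1 7 8 9 4 3 5 6 2 / 4 6 3 2 5 1 8 9 7 / 5 9 2 7 8 6 3 1 4 / 3 8 9 6 2 5 7 4 1 / 6 5 4 1 7 8 2 3 9 / 7 2 1 4 3 9 6 8 5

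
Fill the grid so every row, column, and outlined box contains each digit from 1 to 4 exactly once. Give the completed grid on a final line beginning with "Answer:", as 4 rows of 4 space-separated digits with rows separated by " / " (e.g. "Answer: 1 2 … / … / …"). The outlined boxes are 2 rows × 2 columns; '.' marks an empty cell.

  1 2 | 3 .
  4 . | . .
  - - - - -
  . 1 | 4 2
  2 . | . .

Step 1. [r4c4∈{1,3}] 3 has one home in col 4: r4c4, so r4c4=3.
Step 2. [r4c3∈{1}] nothing but 1 survives at r4c3. So r4c3=1.
Step 3. [r2c4∈{1}] r2c4's peers cover all but 1. So r2c4=1.
Step 4. [r2c3∈{2}] r2c3's peers cover all but 2. So r2c3=2.
Step 5. [r3c1∈{3}] r3c1's peers cover all but 3. So r3c1=3.
Step 6. [r4c2∈{4}] r4c2's peers cover all but 4 ⇒ r4c2=4.
Step 7. [r2c2∈{3}] nothing but 3 survives at r2c2. So r2c2=3.
Step 8. [r1c4∈{4}] r1c4 is down to just 4. So r1c4=4.

Answer: 1 2 3 4 / 4 3 2 1 / 3 1 4 2 / 2 4 1 3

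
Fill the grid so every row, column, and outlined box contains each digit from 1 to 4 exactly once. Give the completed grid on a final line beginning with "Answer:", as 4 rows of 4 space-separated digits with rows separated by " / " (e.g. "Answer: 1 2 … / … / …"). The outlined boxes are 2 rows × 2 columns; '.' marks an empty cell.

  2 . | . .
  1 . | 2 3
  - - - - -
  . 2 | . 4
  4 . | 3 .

Step 1. [r1c4∈{1}] r1c4 has the single candidate 1. So r1c4=1.
Step 2. [r2c2∈{4}] r2c2 has the single candidate 4 ⇒ r2c2=4.
Step 3. [r1c2∈{3}] r1c2 is down to just 3 ⇒ r1c2=3.
Step 4. [r3c1∈{3}] r3c1 is down to just 3. So r3c1=3.
Step 5. [r4c4∈{2}] r4c4's peers cover all but 2, so r4c4=2.
Step 6. [r4c2∈{1}] only 1 remains possible at r4c2. So r4c2=1.
Step 7. [r1c3∈{4}] r1c3 has the single candidate 4 ⇒ r1c3=4.
Step 8. [r3c3∈{1}] nothing but 1 survives at r3c3, so r3c3=1.

Answer: 2 3 4 1 / 1 4 2 3 / 3 2 1 4 / 4 1 3 2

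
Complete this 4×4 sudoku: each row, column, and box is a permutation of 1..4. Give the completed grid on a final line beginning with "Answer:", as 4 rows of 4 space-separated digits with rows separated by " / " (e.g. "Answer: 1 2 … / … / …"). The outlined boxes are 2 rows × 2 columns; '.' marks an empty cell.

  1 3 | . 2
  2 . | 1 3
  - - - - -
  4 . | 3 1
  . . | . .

Step 1. [r4c3∈{2,4}] across col 3, 2 lands solely at r4c3, so r4c3=2.
Step 2. [r3c2∈{2}] r3c2 has the single candidate 2 ⇒ r3c2=2.
Step 3. [r4c4∈{4}] r4c4 has the single candidate 4, so r4c4=4.
Step 4. [r4c1∈{3}] only 3 remains possible at r4c1. So r4c1=3.
Step 5. [r1c3∈{4}] r1c3's peers cover all but 4. So r1c3=4.
Step 6. [r4c2∈{1}] nothing but 1 survives at r4c2, so r4c2=1.
Step 7. [r2c2∈{4}] nothing but 4 survives at r2c2, so r2c2=4.

Answer: 1 3 4 2 / 2 4 1 3 / 4 2 3 1 / 3 1 2 4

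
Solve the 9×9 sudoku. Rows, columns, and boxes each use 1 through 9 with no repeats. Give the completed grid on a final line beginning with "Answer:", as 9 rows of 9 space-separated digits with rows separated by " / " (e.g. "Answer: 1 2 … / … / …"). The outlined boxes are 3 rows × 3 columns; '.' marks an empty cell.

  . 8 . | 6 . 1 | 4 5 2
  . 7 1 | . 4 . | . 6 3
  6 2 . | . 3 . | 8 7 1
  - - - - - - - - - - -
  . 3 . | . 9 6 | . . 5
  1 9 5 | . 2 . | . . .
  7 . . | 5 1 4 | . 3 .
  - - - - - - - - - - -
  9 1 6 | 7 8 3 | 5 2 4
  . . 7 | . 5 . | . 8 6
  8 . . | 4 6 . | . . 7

Step 1. [r2c7∈{9}] nothing but 9 survives at r2c7 ⇒ r2c7=9.
Step 2. [r4c4∈{8}] r4c4 is down to just 8, so r4c4=8.
Step 3. [r8c4∈{1,2,9}] across col 4, 1 lands solely at r8c4. So r8c4=1.
Step 4. [r8c6∈{2,9}] 9 has one home in row 8: r8c6, so r8c6=9.
Step 5. [r8c1∈{2,3,4}] r8c1 is the only open cell in row 8 admitting 2. So r8c1=2.
Step 6. [r4c7∈{1,2,7}] 7 has one home in row 4: r4c7 ⇒ r4c7=7.
Step 7. [r6c7∈{2,6}] 2 has one home in col 7: r6c7. So r6c7=2.
Step 8. [r9c7∈{1,3}] across col 7, 1 lands solely at r9c7, so r9c7=1.
Step 9. [r3c3∈{4,9}] across row 3, 4 lands solely at r3c3, so r3c3=4.
Step 10. [r2c6∈{2,5,8}] in row 2, 8 fits only at r2c6 ⇒ r2c6=8.
Step 11. [r6c9∈{8,9}] across row 6, 9 lands solely at r6c9 ⇒ r6c9=9.
Step 12. [r1c3∈{3,9}] 9 has one home in row 1: r1c3 ⇒ r1c3=9.
Step 13. [r5c8∈{4}] r5c8 is down to just 4. So r5c8=4.
Step 14. [r1c1∈{3}] r1c1's peers cover all but 3 ⇒ r1c1=3.
Step 15. [r6c3∈{8}] r6c3 has the single candidate 8 ⇒ r6c3=8.
Step 16. [r1c5∈{7}] r1c5 has the single candidate 7, so r1c5=7.
Step 17. [r3c4∈{9}] r3c4 is down to just 9. So r3c4=9.
Step 18. [r9c6∈{2}] r9c6 has the single candidate 2 ⇒ r9c6=2.
Step 19. [r2c1∈{5}] r2c1 has the single candidate 5. So r2c1=5.
Step 20. [r4c8∈{1}] r4c8's peers cover all but 1. So r4c8=1.
Step 21. [r8c2∈{4}] nothing but 4 survives at r8c2. So r8c2=4.
Step 22. [r5c6∈{7}] r5c6's peers cover all but 7 ⇒ r5c6=7.
Step 23. [r4c1∈{4}] only 4 remains possible at r4c1. So r4c1=4.
Step 24. [r3c6∈{5}] only 5 remains possible at r3c6, so r3c6=5.
Step 25. [r4c3∈{2}] r4c3 is down to just 2. So r4c3=2.
Step 26. [r8c7∈{3}] nothing but 3 survives at r8c7, so r8c7=3.
Step 27. [r5c9∈{8}] nothing but 8 survives at r5c9. So r5c9=8.
Step 28. [r9c3∈{3}] r9c3 is down to just 3. So r9c3=3.
Step 29. [r9c2∈{5}] only 5 remains possible at r9c2. So r9c2=5.
Step 30. [r6c2∈{6}] r6c2's peers cover all but 6, so r6c2=6.
Step 31. [r9c8∈{9}] only 9 remains possible at r9c8 ⇒ r9c8=9.
Step 32. [r2c4∈{2}] only 2 remains possible at r2c4. So r2c4=2.
Step 33. [r5c4∈{3}] nothing but 3 survives at r5c4 ⇒ r5c4=3.
Step 34. [r5c7∈{6}] r5c7's peers cover all but 6. So r5c7=6.

Answer: 3 8 9 6 7 1 4 5 2 / 5 7 1 2 4 8 9 6 3 / 6 2 4 9 3 5 8 7 1 / 4 3 2 8 9 6 7 1 5 / 1 9 5 3 2 7 6 4 8 / 7 6 8 5 1 4 2 3 9 / 9 1 6 7 8 3 5 2 4 / 2 4 7 1 5 9 3 8 6 / 8 5 3 4 6 2 1 9 7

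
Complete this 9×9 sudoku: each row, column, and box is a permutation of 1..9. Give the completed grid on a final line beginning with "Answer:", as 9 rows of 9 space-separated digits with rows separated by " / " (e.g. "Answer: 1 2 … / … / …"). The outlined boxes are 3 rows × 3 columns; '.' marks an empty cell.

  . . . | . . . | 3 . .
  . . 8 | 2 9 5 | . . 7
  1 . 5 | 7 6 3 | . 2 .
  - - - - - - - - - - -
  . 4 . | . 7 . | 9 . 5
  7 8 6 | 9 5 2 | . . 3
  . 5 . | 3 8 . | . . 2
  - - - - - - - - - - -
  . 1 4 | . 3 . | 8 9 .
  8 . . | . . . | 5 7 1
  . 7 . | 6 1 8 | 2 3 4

Step 1. [r8c2∈{2,3,6,9}] row 8 places 6 nowhere but r8c2, so r8c2=6.
Step 2. [r6c6∈{1,4,6}] box 5 places 4 nowhere but r6c6, so r6c6=4.
Step 3. [r7c1∈{2,5}] across row 7, 2 lands solely at r7c1. So r7c1=2.
Step 4. [r4c4∈{1}] nothing but 1 survives at r4c4 ⇒ r4c4=1.
Step 5. [r3c7∈{4}] nothing but 4 survives at r3c7 ⇒ r3c7=4.
Step 6. [r9c3∈{9}] r9c3 is down to just 9. So r9c3=9.
Step 7. [r5c7∈{1}] nothing but 1 survives at r5c7, so r5c7=1.
Step 8. [r2c7∈{6}] r2c7's peers cover all but 6 ⇒ r2c7=6.
Step 9. [r1c4∈{4,8}] 8 has one home in col 4: r1c4, so r1c4=8.
Step 10. [r1c9∈{9}] r1c9 has the single candidate 9 ⇒ r1c9=9.
Step 11. [r2c1∈{3,4}] across row 2, 4 lands solely at r2c1. So r2c1=4.
Step 12. [r4c3∈{2,3}] across row 4, 2 lands solely at r4c3. So r4c3=2.
Step 13. [r6c8∈{6}] r6c8 has the single candidate 6. So r6c8=6.
Step 14. [r2c8∈{1}] r2c8's peers cover all but 1. So r2c8=1.
Step 15. [r1c5∈{4}] r1c5 has the single candidate 4. So r1c5=4.
Step 16. [r7c9∈{6}] r7c9 has the single candidate 6, so r7c9=6.
Step 17. [r8c4∈{4}] r8c4's peers cover all but 4. So r8c4=4.
Step 18. [r5c8∈{4}] r5c8 has the single candidate 4. So r5c8=4.
Step 19. [r1c3∈{7}] r1c3 is down to just 7 ⇒ r1c3=7.
Step 20. [r3c9∈{8}] r3c9 is down to just 8, so r3c9=8.
Step 21. [r7c4∈{5}] r7c4 has the single candidate 5, so r7c4=5.
Step 22. [r8c3∈{3}] nothing but 3 survives at r8c3 ⇒ r8c3=3.
Step 23. [r6c3∈{1}] r6c3 has the single candidate 1, so r6c3=1.
Step 24. [r1c2∈{2}] r1c2 has the single candidate 2 ⇒ r1c2=2.
Step 25. [r6c1∈{9}] r6c1 has the single candidate 9 ⇒ r6c1=9.
Step 26. [r9c1∈{5}] r9c1 is down to just 5 ⇒ r9c1=5.
Step 27. [r4c6∈{6}] only 6 remains possible at r4c6. So r4c6=6.
Step 28. [r3c2∈{9}] r3c2 is down to just 9. So r3c2=9.
Step 29. [r1c1∈{6}] only 6 remains possible at r1c1, so r1c1=6.
Step 30. [r4c8∈{8}] r4c8 is down to just 8 ⇒ r4c8=8.
Step 31. [r8c6∈{9}] r8c6's peers cover all but 9 ⇒ r8c6=9.
Step 32. [r8c5∈{2}] r8c5 is down to just 2 ⇒ r8c5=2.
Step 33. [r4c1∈{3}] r4c1 has the single candidate 3, so r4c1=3.
Step 34. [r2c2∈{3}] r2c2 has the single candidate 3 ⇒ r2c2=3.
Step 35. [r7c6∈{7}] only 7 remains possible at r7c6, so r7c6=7.
Step 36. [r1c8∈{5}] r1c8's peers cover all but 5 ⇒ r1c8=5.
Step 37. [r1c6∈{1}] only 1 remains possible at r1c6. So r1c6=1.
Step 38. [r6c7∈{7}] r6c7 is down to just 7 ⇒ r6c7=7.

Answer: 6 2 7 8 4 1 3 5 9 / 4 3 8 2 9 5 6 1 7 / 1 9 5 7 6 3 4 2 8 / 3 4 2 1 7 6 9 8 5 / 7 8 6 9 5 2 1 4 3 / 9 5 1 3 8 4 7 6 2 / 2 1 4 5 3 7 8 9 6 / 8 6 3 4 2 9 5 7 1 / 5 7 9 6 1 8 2 3 4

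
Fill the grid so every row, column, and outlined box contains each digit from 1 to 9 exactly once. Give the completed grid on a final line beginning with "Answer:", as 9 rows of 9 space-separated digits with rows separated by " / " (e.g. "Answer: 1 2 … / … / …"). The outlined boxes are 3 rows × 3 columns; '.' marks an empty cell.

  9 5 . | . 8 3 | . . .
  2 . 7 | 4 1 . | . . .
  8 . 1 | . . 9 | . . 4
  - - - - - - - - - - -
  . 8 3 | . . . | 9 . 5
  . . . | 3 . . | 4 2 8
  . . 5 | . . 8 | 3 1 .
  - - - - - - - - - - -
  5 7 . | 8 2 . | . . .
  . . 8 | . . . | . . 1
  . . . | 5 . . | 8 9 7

Step 1. [r7c7∈{6}] r7c7 is down to just 6, so r7c7=6.
Step 2. [r4c8∈{6,7}] r4c8 is the only open cell in box 6 admitting 7. So r4c8=7.
Step 3. [r6c9∈{6}] r6c9 is down to just 6, so r6c9=6.
Step 4. [r4c6∈{1,2,4,6}] across col 6, 2 lands solely at r4c6. So r4c6=2.
Step 5. [r2c7∈{5}] r2c7's peers cover all but 5, so r2c7=5.
Step 6. [r2c6∈{6}] r2c6 has the single candidate 6. So r2c6=6.
Step 7. [r2c2∈{3}] r2c2's peers cover all but 3. So r2c2=3.
Step 8. [r3c2∈{6}] only 6 remains possible at r3c2. So r3c2=6.
Step 9. [r9c3∈{2,4,6}] 2 has one home in col 3: r9c3 ⇒ r9c3=2.
Step 10. [r5c3∈{6,9}] across col 3, 6 lands solely at r5c3. So r5c3=6.
Step 11. [r7c6∈{1,4}] in row 7, 1 fits only at r7c6 ⇒ r7c6=1.
Step 12. [r9c6∈{4}] r9c6's peers cover all but 4 ⇒ r9c6=4.
Step 13. [r1c9∈{2}] r1c9's peers cover all but 2, so r1c9=2.
Step 14. [r1c4∈{7}] only 7 remains possible at r1c4, so r1c4=7.
Step 15. [r6c4∈{9}] r6c4 is down to just 9 ⇒ r6c4=9.
Step 16. [r8c5∈{3,6,7,9}] col 5 places 9 nowhere but r8c5. So r8c5=9.
Step 17. [r8c2∈{4}] nothing but 4 survives at r8c2 ⇒ r8c2=4.
Step 18. [r8c4∈{6}] nothing but 6 survives at r8c4. So r8c4=6.
Step 19. [r3c8∈{3}] r3c8 has the single candidate 3 ⇒ r3c8=3.
Step 20. [r9c1∈{1,3,6}] r9c1 is the only open cell in row 9 admitting 6. So r9c1=6.
Step 21. [r5c6∈{5,7}] r5c6 is the only open cell in col 6 admitting 5. So r5c6=5.
Step 22. [r5c5∈{7}] r5c5's peers cover all but 7, so r5c5=7.
Step 23. [r6c5∈{4}] r6c5 is down to just 4. So r6c5=4.
Step 24. [r5c1∈{1}] r5c1 is down to just 1 ⇒ r5c1=1.
Step 25. [r7c9∈{3}] r7c9 has the single candidate 3. So r7c9=3.
Step 26. [r3c5∈{5}] only 5 remains possible at r3c5 ⇒ r3c5=5.
Step 27. [r8c7∈{2}] only 2 remains possible at r8c7 ⇒ r8c7=2.
Step 28. [r7c8∈{4}] r7c8 is down to just 4. So r7c8=4.
Step 29. [r1c7∈{1}] nothing but 1 survives at r1c7, so r1c7=1.
Step 30. [r4c1∈{4}] r4c1 is down to just 4 ⇒ r4c1=4.
Step 31. [r5c2∈{9}] nothing but 9 survives at r5c2. So r5c2=9.
Step 32. [r9c5∈{3}] only 3 remains possible at r9c5. So r9c5=3.
Step 33. [r6c2∈{2}] r6c2 is down to just 2, so r6c2=2.
Step 34. [r2c8∈{8}] r2c8 has the single candidate 8, so r2c8=8.
Step 35. [r9c2∈{1}] r9c2's peers cover all but 1. So r9c2=1.
Step 36. [r4c5∈{6}] only 6 remains possible at r4c5. So r4c5=6.
Step 37. [r3c4∈{2}] nothing but 2 survives at r3c4, so r3c4=2.
Step 38. [r3c7∈{7}] r3c7 has the single candidate 7 ⇒ r3c7=7.
Step 39. [r2c9∈{9}] nothing but 9 survives at r2c9, so r2c9=9.
Step 40. [r8c1∈{3}] nothing but 3 survives at r8c1, so r8c1=3.
Step 41. [r1c3∈{4}] r1c3 has the single candidate 4 ⇒ r1c3=4.
Step 42. [r7c3∈{9}] only 9 remains possible at r7c3 ⇒ r7c3=9.
Step 43. [r8c6∈{7}] only 7 remains possible at r8c6. So r8c6=7.
Step 44. [r1c8∈{6}] r1c8 is down to just 6, so r1c8=6.
Step 45. [r4c4∈{1}] nothing but 1 survives at r4c4. So r4c4=1.
Step 46. [r8c8∈{5}] r8c8's peers cover all but 5, so r8c8=5.
Step 47. [r6c1∈{7}] r6c1 is down to just 7. So r6c1=7.

Answer: 9 5 4 7 8 3 1 6 2 / 2 3 7 4 1 6 5 8 9 / 8 6 1 2 5 9 7 3 4 / 4 8 3 1 6 2 9 7 5 / 1 9 6 3 7 5 4 2 8 / 7 2 5 9 4 8 3 1 6 / 5 7 9 8 2 1 6 4 3 / 3 4 8 6 9 7 2 5 1 / 6 1 2 5 3 4 8 9 7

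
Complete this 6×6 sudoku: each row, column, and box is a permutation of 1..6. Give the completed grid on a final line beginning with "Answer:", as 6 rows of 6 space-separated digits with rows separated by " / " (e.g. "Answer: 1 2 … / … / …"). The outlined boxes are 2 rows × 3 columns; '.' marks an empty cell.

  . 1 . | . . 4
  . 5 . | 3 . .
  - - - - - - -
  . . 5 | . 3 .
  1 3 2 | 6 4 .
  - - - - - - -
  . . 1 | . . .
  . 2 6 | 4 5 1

Step 1. [r5c4∈{2}] r5c4 has the single candidate 2, so r5c4=2.
Step 2. [r5c5∈{6}] only 6 remains possible at r5c5 ⇒ r5c5=6.
Step 3. [r1c1∈{2,3,6}] row 1 places 6 nowhere but r1c1 ⇒ r1c1=6.
Step 4. [r2c1∈{2,4}] across col 1, 2 lands solely at r2c1 ⇒ r2c1=2.
Step 5. [r5c2∈{4}] nothing but 4 survives at r5c2 ⇒ r5c2=4.
Step 6. [r5c6∈{3}] only 3 remains possible at r5c6. So r5c6=3.
Step 7. [r5c1∈{5}] only 5 remains possible at r5c1 ⇒ r5c1=5.
Step 8. [r6c1∈{3}] r6c1's peers cover all but 3, so r6c1=3.
Step 9. [r2c3∈{4}] r2c3 has the single candidate 4 ⇒ r2c3=4.
Step 10. [r3c4∈{1}] only 1 remains possible at r3c4 ⇒ r3c4=1.
Step 11. [r1c4∈{5}] r1c4 has the single candidate 5, so r1c4=5.
Step 12. [r4c6∈{5}] r4c6 is down to just 5. So r4c6=5.
Step 13. [r2c6∈{6}] only 6 remains possible at r2c6, so r2c6=6.
Step 14. [r1c5∈{2}] r1c5 has the single candidate 2 ⇒ r1c5=2.
Step 15. [r3c1∈{4}] r3c1 is down to just 4 ⇒ r3c1=4.
Step 16. [r1c3∈{3}] r1c3 is down to just 3 ⇒ r1c3=3.
Step 17. [r3c6∈{2}] r3c6 has the single candidate 2, so r3c6=2.
Step 18. [r3c2∈{6}] r3c2 has the single candidate 6, so r3c2=6.
Step 19. [r2c5∈{1}] r2c5 has the single candidate 1 ⇒ r2c5=1.

Answer: 6 1 3 5 2 4 / 2 5 4 3 1 6 / 4 6 5 1 3 2 / 1 3 2 6 4 5 / 5 4 1 2 6 3 / 3 2 6 4 5 1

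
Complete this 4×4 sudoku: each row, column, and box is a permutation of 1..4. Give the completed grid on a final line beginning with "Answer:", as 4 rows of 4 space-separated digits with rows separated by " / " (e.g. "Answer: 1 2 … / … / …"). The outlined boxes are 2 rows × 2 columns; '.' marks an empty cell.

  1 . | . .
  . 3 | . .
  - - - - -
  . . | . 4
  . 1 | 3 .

Step 1. [r3c2∈{2}] r3c2's peers cover all but 2, so r3c2=2.
Step 2. [r2c1∈{2,4}] across col 1, 2 lands solely at r2c1 ⇒ r2c1=2.
Step 3. [r1c3∈{2,4}] 2 has one home in col 3: r1c3, so r1c3=2.
Step 4. [r3c3∈{1}] only 1 remains possible at r3c3, so r3c3=1.
Step 5. [r2c4∈{1}] r2c4 has the single candidate 1 ⇒ r2c4=1.
Step 6. [r1c2∈{4}] r1c2's peers cover all but 4, so r1c2=4.
Step 7. [r1c4∈{3}] r1c4 is down to just 3, so r1c4=3.
Step 8. [r3c1∈{3}] r3c1's peers cover all but 3. So r3c1=3.
Step 9. [r4c1∈{4}] r4c1 is down to just 4. So r4c1=4.
Step 10. [r2c3∈{4}] r2c3 is down to just 4 ⇒ r2c3=4.
Step 11. [r4c4∈{2}] r4c4's peers cover all but 2 ⇒ r4c4=2.

Answer: 1 4 2 3 / 2 3 4 1 / 3 2 1 4 / 4 1 3 2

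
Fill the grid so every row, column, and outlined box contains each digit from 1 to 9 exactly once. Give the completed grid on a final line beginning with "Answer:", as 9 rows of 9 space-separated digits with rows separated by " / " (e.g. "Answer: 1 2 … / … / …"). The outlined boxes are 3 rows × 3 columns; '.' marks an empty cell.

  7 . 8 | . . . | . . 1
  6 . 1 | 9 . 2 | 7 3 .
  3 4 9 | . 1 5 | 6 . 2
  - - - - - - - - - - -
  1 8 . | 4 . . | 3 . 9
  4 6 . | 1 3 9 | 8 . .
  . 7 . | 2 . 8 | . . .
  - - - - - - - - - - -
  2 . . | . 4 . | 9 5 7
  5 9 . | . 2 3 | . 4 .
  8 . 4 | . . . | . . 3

Step 1. [r1c5∈{6}] r1c5 has the single candidate 6, so r1c5=6.
Step 2. [r6c5∈{5}] r6c5 is down to just 5, so r6c5=5.
Step 3. [r2c9∈{4,5,8}] row 2 places 4 nowhere but r2c9 ⇒ r2c9=4.
Step 4. [r4c6∈{6,7}] box 5 places 6 nowhere but r4c6, so r4c6=6.
Step 5. [r9c6∈{1,7}] r9c6 is the only open cell in col 6 admitting 7, so r9c6=7.
Step 6. [r7c4∈{6,8}] in row 7, 8 fits only at r7c4. So r7c4=8.
Step 7. [r9c2∈{1}] r9c2's peers cover all but 1, so r9c2=1.
Step 8. [r8c4∈{6}] r8c4's peers cover all but 6, so r8c4=6.
Step 9. [r6c8∈{1,6}] across col 8, 1 lands solely at r6c8. So r6c8=1.
Step 10. [r5c8∈{2,7}] r5c8 is the only open cell in row 5 admitting 7 ⇒ r5c8=7.
Step 11. [r5c3∈{2,5}] across row 5, 2 lands solely at r5c3. So r5c3=2.
Step 12. [r7c3∈{3,6}] in row 7, 6 fits only at r7c3. So r7c3=6.
Step 13. [r9c7∈{2}] r9c7 is down to just 2. So r9c7=2.
Step 14. [r1c2∈{2,5}] across row 1, 2 lands solely at r1c2. So r1c2=2.
Step 15. [r7c2∈{3}] r7c2 is down to just 3. So r7c2=3.
Step 16. [r8c7∈{1}] only 1 remains possible at r8c7, so r8c7=1.
Step 17. [r2c5∈{8}] only 8 remains possible at r2c5. So r2c5=8.
Step 18. [r3c4∈{7}] r3c4 has the single candidate 7 ⇒ r3c4=7.
Step 19. [r4c3∈{5}] only 5 remains possible at r4c3, so r4c3=5.
Step 20. [r1c6∈{4}] r1c6 has the single candidate 4 ⇒ r1c6=4.
Step 21. [r5c9∈{5}] r5c9 has the single candidate 5, so r5c9=5.
Step 22. [r4c5∈{7}] r4c5 has the single candidate 7. So r4c5=7.
Step 23. [r7c6∈{1}] r7c6's peers cover all but 1 ⇒ r7c6=1.
Step 24. [r4c8∈{2}] r4c8 has the single candidate 2 ⇒ r4c8=2.
Step 25. [r9c4∈{5}] r9c4 has the single candidate 5 ⇒ r9c4=5.
Step 26. [r6c3∈{3}] r6c3 has the single candidate 3, so r6c3=3.
Step 27. [r6c1∈{9}] only 9 remains possible at r6c1, so r6c1=9.
Step 28. [r6c9∈{6}] r6c9's peers cover all but 6, so r6c9=6.
Step 29. [r2c2∈{5}] r2c2 has the single candidate 5 ⇒ r2c2=5.
Step 30. [r1c8∈{9}] only 9 remains possible at r1c8. So r1c8=9.
Step 31. [r6c7∈{4}] r6c7 has the single candidate 4. So r6c7=4.
Step 32. [r3c8∈{8}] nothing but 8 survives at r3c8 ⇒ r3c8=8.
Step 33. [r9c5∈{9}] r9c5's peers cover all but 9, so r9c5=9.
Step 34. [r1c4∈{3}] nothing but 3 survives at r1c4. So r1c4=3.
Step 35. [r9c8∈{6}] only 6 remains possible at r9c8 ⇒ r9c8=6.
Step 36. [r8c3∈{7}] r8c3 has the single candidate 7. So r8c3=7.
Step 37. [r8c9∈{8}] r8c9 has the single candidate 8, so r8c9=8.
Step 38. [r1c7∈{5}] r1c7's peers cover all but 5. So r1c7=5.

Answer: 7 2 8 3 6 4 5 9 1 / 6 5 1 9 8 2 7 3 4 / 3 4 9 7 1 5 6 8 2 / 1 8 5 4 7 6 3 2 9 / 4 6 2 1 3 9 8 7 5 / 9 7 3 2 5 8 4 1 6 / 2 3 6 8 4 1 9 5 7 / 5 9 7 6 2 3 1 4 8 / 8 1 4 5 9 7 2 6 3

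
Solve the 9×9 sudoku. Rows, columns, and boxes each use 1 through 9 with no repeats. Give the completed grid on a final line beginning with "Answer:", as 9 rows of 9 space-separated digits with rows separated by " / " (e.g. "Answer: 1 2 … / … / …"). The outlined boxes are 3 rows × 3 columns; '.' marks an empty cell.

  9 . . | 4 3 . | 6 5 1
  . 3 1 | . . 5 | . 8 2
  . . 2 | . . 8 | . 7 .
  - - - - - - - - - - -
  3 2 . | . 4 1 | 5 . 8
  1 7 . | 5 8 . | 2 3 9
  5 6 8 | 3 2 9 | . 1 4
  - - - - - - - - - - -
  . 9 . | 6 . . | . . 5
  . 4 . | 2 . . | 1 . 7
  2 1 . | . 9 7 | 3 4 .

Step 1. [r2c5∈{6,7}] col 5 places 7 nowhere but r2c5 ⇒ r2c5=7.
Step 2. [r2c1∈{4,6}] r2c1 is the only open cell in row 2 admitting 6, so r2c1=6.
Step 3. [r7c1∈{7,8}] in col 1, 7 fits only at r7c1 ⇒ r7c1=7.
Step 4. [r8c6∈{3}] r8c6's peers cover all but 3 ⇒ r8c6=3.
Step 5. [r9c3∈{5,6}] in row 9, 5 fits only at r9c3, so r9c3=5.
Step 6. [r2c7∈{4,9}] row 2 places 4 nowhere but r2c7 ⇒ r2c7=4.
Step 7. [r3c4∈{1,9}] r3c4 is the only open cell in col 4 admitting 1. So r3c4=1.
Step 8. [r9c9∈{6}] r9c9 is down to just 6 ⇒ r9c9=6.
Step 9. [r8c1∈{8}] r8c1 is down to just 8, so r8c1=8.
Step 10. [r3c1∈{4}] r3c1 has the single candidate 4, so r3c1=4.
Step 11. [r2c4∈{9}] r2c4 is down to just 9. So r2c4=9.
Step 12. [r6c7∈{7}] nothing but 7 survives at r6c7. So r6c7=7.
Step 13. [r7c8∈{2}] r7c8 has the single candidate 2. So r7c8=2.
Step 14. [r9c4∈{8}] r9c4 has the single candidate 8. So r9c4=8.
Step 15. [r4c8∈{6}] r4c8 is down to just 6. So r4c8=6.
Step 16. [r4c3∈{9}] nothing but 9 survives at r4c3 ⇒ r4c3=9.
Step 17. [r3c5∈{6}] r3c5 has the single candidate 6, so r3c5=6.
Step 18. [r5c3∈{4}] nothing but 4 survives at r5c3. So r5c3=4.
Step 19. [r7c3∈{3}] r7c3 has the single candidate 3 ⇒ r7c3=3.
Step 20. [r4c4∈{7}] r4c4 has the single candidate 7. So r4c4=7.
Step 21. [r7c7∈{8}] only 8 remains possible at r7c7 ⇒ r7c7=8.
Step 22. [r3c7∈{9}] r3c7's peers cover all but 9 ⇒ r3c7=9.
Step 23. [r7c5∈{1}] only 1 remains possible at r7c5, so r7c5=1.
Step 24. [r8c5∈{5}] r8c5's peers cover all but 5 ⇒ r8c5=5.
Step 25. [r3c2∈{5}] r3c2 has the single candidate 5, so r3c2=5.
Step 26. [r5c6∈{6}] nothing but 6 survives at r5c6 ⇒ r5c6=6.
Step 27. [r8c8∈{9}] only 9 remains possible at r8c8, so r8c8=9.
Step 28. [r3c9∈{3}] only 3 remains possible at r3c9 ⇒ r3c9=3.
Step 29. [r8c3∈{6}] only 6 remains possible at r8c3, so r8c3=6.
Step 30. [r1c3∈{7}] r1c3's peers cover all but 7 ⇒ r1c3=7.
Step 31. [r1c6∈{2}] r1c6 has the single candidate 2. So r1c6=2.
Step 32. [r1c2∈{8}] nothing but 8 survives at r1c2, so r1c2=8.
Step 33. [r7c6∈{4}] nothing but 4 survives at r7c6. So r7c6=4.

Answer: 9 8 7 4 3 2 6 5 1 / 6 3 1 9 7 5 4 8 2 / 4 5 2 1 6 8 9 7 3 / 3 2 9 7 4 1 5 6 8 / 1 7 4 5 8 6 2 3 9 / 5 6 8 3 2 9 7 1 4 / 7 9 3 6 1 4 8 2 5 / 8 4 6 2 5 3 1 9 7 / 2 1 5 8 9 7 3 4 6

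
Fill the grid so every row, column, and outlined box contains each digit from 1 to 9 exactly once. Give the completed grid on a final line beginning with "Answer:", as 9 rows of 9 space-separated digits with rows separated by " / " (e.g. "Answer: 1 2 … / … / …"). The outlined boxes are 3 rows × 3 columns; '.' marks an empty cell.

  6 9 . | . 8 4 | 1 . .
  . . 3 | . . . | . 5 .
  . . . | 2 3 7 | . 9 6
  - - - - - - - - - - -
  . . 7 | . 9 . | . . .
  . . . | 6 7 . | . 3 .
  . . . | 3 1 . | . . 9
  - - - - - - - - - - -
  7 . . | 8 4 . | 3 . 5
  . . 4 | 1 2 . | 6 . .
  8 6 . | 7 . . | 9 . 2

Step 1. [r4c4∈{4,5}] in col 4, 4 fits only at r4c4 ⇒ r4c4=4.
Step 2. [r2c2∈{1,2,4,7,8}] r2c2 is the only open cell in col 2 admitting 7, so r2c2=7.
Step 3. [r6c7∈{2,4,5,7,8}] 7 has one home in col 7: r6c7, so r6c7=7.
Step 4. [r4c8∈{1,2,6,8}] in row 4, 6 fits only at r4c8. So r4c8=6.
Step 5. [r7c8∈{1}] r7c8 is down to just 1 ⇒ r7c8=1.
Step 6. [r7c2∈{2}] only 2 remains possible at r7c2, so r7c2=2.
Step 7. [r2c6∈{1,6,9}] col 6 places 1 nowhere but r2c6 ⇒ r2c6=1.
Step 8. [r7c3∈{9}] only 9 remains possible at r7c3 ⇒ r7c3=9.
Step 9. [r5c1∈{1,2,4,5,9}] r5c1 is the only open cell in row 5 admitting 9 ⇒ r5c1=9.
Step 10. [r6c3∈{2,5,6,8}] r6c3 is the only open cell in row 6 admitting 6 ⇒ r6c3=6.
Step 11. [r9c3∈{1,5}] in row 9, 1 fits only at r9c3 ⇒ r9c3=1.
Step 12. [r8c6∈{3,5,9}] across row 8, 9 lands solely at r8c6, so r8c6=9.
Step 13. [r9c8∈{4}] only 4 remains possible at r9c8. So r9c8=4.
Step 14. [r1c3∈{2,5}] the only places for 5 in row 3 are inside box 1. So r1c3≠5.
Step 15. [r1c3∈{2}] r1c3's peers cover all but 2. So r1c3=2.
Step 16. [r2c1∈{4}] nothing but 4 survives at r2c1. So r2c1=4.
Step 17. [r6c8∈{2,8}] 2 has one home in col 8: r6c8, so r6c8=2.
Step 18. [r6c1∈{5}] nothing but 5 survives at r6c1, so r6c1=5.
Step 19. [r5c3∈{8}] r5c3's peers cover all but 8 ⇒ r5c3=8.
Step 20. [r2c9∈{8}] r2c9 is down to just 8. So r2c9=8.
Step 21. [r5c9∈{1,4}] in col 9, 4 fits only at r5c9 ⇒ r5c9=4.
Step 22. [r4c1∈{1,2,3}] col 1 places 2 nowhere but r4c1, so r4c1=2.
Step 23. [r1c8∈{7}] nothing but 7 survives at r1c8, so r1c8=7.
Step 24. [r4c2∈{1,3}] r4c2 is the only open cell in row 4 admitting 3, so r4c2=3.
Step 25. [r4c7∈{5,8}] in col 7, 8 fits only at r4c7. So r4c7=8.
Step 26. [r4c6∈{5}] only 5 remains possible at r4c6, so r4c6=5.
Step 27. [r3c2∈{1,5,8}] across row 3, 8 lands solely at r3c2 ⇒ r3c2=8.
Step 28. [r4c9∈{1}] r4c9 has the single candidate 1, so r4c9=1.
Step 29. [r7c6∈{6}] r7c6 is down to just 6, so r7c6=6.
Step 30. [r2c4∈{9}] r2c4 is down to just 9. So r2c4=9.
Step 31. [r8c9∈{7}] r8c9 has the single candidate 7 ⇒ r8c9=7.
Step 32. [r6c2∈{4}] r6c2's peers cover all but 4, so r6c2=4.
Step 33. [r3c1∈{1}] nothing but 1 survives at r3c1. So r3c1=1.
Step 34. [r6c6∈{8}] r6c6's peers cover all but 8, so r6c6=8.
Step 35. [r3c3∈{5}] r3c3 is down to just 5. So r3c3=5.
Step 36. [r2c7∈{2}] r2c7's peers cover all but 2. So r2c7=2.
Step 37. [r3c7∈{4}] only 4 remains possible at r3c7 ⇒ r3c7=4.
Step 38. [r9c5∈{5}] nothing but 5 survives at r9c5, so r9c5=5.
Step 39. [r8c2∈{5}] only 5 remains possible at r8c2, so r8c2=5.
Step 40. [r8c8∈{8}] nothing but 8 survives at r8c8 ⇒ r8c8=8.
Step 41. [r5c2∈{1}] r5c2's peers cover all but 1. So r5c2=1.
Step 42. [r1c9∈{3}] r1c9 has the single candidate 3 ⇒ r1c9=3.
Step 43. [r2c5∈{6}] r2c5 is down to just 6 ⇒ r2c5=6.
Step 44. [r5c6∈{2}] r5c6 has the single candidate 2. So r5c6=2.
Step 45. [r5c7∈{5}] r5c7's peers cover all but 5. So r5c7=5.
Step 46. [r1c4∈{5}] nothing but 5 survives at r1c4 ⇒ r1c4=5.
Step 47. [r8c1∈{3}] r8c1 has the single candidate 3. So r8c1=3.
Step 48. [r9c6∈{3}] r9c6 has the single candidate 3, so r9c6=3.

Answer: 6 9 2 5 8 4 1 7 3 / 4 7 3 9 6 1 2 5 8 / 1 8 5 2 3 7 4 9 6 / 2 3 7 4 9 5 8 6 1 / 9 1 8 6 7 2 5 3 4 / 5 4 6 3 1 8 7 2 9 / 7 2 9 8 4 6 3 1 5 / 3 5 4 1 2 9 6 8 7 / 8 6 1 7 5 3 9 4 2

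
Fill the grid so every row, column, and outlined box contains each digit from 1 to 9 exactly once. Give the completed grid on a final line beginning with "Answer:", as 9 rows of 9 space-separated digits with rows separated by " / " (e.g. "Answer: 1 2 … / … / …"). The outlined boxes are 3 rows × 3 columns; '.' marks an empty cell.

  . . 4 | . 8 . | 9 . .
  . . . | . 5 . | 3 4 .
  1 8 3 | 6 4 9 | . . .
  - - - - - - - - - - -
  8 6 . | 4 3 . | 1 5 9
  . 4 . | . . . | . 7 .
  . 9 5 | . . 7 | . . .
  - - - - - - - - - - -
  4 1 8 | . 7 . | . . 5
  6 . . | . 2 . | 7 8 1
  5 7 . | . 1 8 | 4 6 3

Step 1. [r2c2∈{2}] r2c2 is down to just 2, so r2c2=2.
Step 2. [r3c8∈{2}] r3c8 is down to just 2. So r3c8=2.
Step 3. [r6c4∈{1,2,8}] row 6 places 1 nowhere but r6c4. So r6c4=1.
Step 4. [r5c4∈{2,5,8,9}] in col 4, 8 fits only at r5c4, so r5c4=8.
Step 5. [r2c4∈{7}] r2c4 is down to just 7, so r2c4=7.
Step 6. [r6c5∈{6}] r6c5's peers cover all but 6. So r6c5=6.
Step 7. [r9c4∈{9}] nothing but 9 survives at r9c4. So r9c4=9.
Step 8. [r7c4∈{3}] only 3 remains possible at r7c4. So r7c4=3.
Step 9. [r1c9∈{6,7}] across row 1, 6 lands solely at r1c9. So r1c9=6.
Step 10. [r5c9∈{2}] r5c9 is down to just 2. So r5c9=2.
Step 11. [r4c6∈{2}] r4c6 is down to just 2, so r4c6=2.
Step 12. [r6c9∈{4,8}] across row 6, 4 lands solely at r6c9, so r6c9=4.
Step 13. [r1c8∈{1}] r1c8 has the single candidate 1. So r1c8=1.
Step 14. [r8c6∈{4,5}] r8c6 is the only open cell in row 8 admitting 4, so r8c6=4.
Step 15. [r2c3∈{6,9}] across row 2, 6 lands solely at r2c3. So r2c3=6.
Step 16. [r5c1∈{3}] nothing but 3 survives at r5c1. So r5c1=3.
Step 17. [r8c4∈{5}] r8c4 is down to just 5. So r8c4=5.
Step 18. [r5c7∈{6}] r5c7 is down to just 6 ⇒ r5c7=6.
Step 19. [r1c1∈{7}] only 7 remains possible at r1c1, so r1c1=7.
Step 20. [r7c8∈{9}] r7c8 is down to just 9, so r7c8=9.
Step 21. [r2c1∈{9}] r2c1 is down to just 9. So r2c1=9.
Step 22. [r5c5∈{9}] r5c5 has the single candidate 9. So r5c5=9.
Step 23. [r2c6∈{1}] r2c6's peers cover all but 1. So r2c6=1.
Step 24. [r7c6∈{6}] r7c6 has the single candidate 6 ⇒ r7c6=6.
Step 25. [r5c6∈{5}] nothing but 5 survives at r5c6 ⇒ r5c6=5.
Step 26. [r1c4∈{2}] nothing but 2 survives at r1c4, so r1c4=2.
Step 27. [r7c7∈{2}] nothing but 2 survives at r7c7 ⇒ r7c7=2.
Step 28. [r6c7∈{8}] only 8 remains possible at r6c7. So r6c7=8.
Step 29. [r8c3∈{9}] r8c3 is down to just 9 ⇒ r8c3=9.
Step 30. [r6c1∈{2}] r6c1 is down to just 2 ⇒ r6c1=2.
Step 31. [r2c9∈{8}] r2c9 has the single candidate 8 ⇒ r2c9=8.
Step 32. [r8c2∈{3}] r8c2 has the single candidate 3. So r8c2=3.
Step 33. [r1c6∈{3}] r1c6 has the single candidate 3 ⇒ r1c6=3.
Step 34. [r4c3∈{7}] r4c3 is down to just 7, so r4c3=7.
Step 35. [r6c8∈{3}] r6c8 is down to just 3. So r6c8=3.
Step 36. [r5c3∈{1}] only 1 remains possible at r5c3, so r5c3=1.
Step 37. [r3c7∈{5}] r3c7 has the single candidate 5, so r3c7=5.
Step 38. [r3c9∈{7}] r3c9 has the single candidate 7. So r3c9=7.
Step 39. [r9c3∈{2}] only 2 remains possible at r9c3, so r9c3=2.
Step 40. [r1c2∈{5}] r1c2 is down to just 5, so r1c2=5.

Answer: 7 5 4 2 8 3 9 1 6 / 9 2 6 7 5 1 3 4 8 / 1 8 3 6 4 9 5 2 7 / 8 6 7 4 3 2 1 5 9 / 3 4 1 8 9 5 6 7 2 / 2 9 5 1 6 7 8 3 4 / 4 1 8 3 7 6 2 9 5 / 6 3 9 5 2 4 7 8 1 / 5 7 2 9 1 8 4 6 3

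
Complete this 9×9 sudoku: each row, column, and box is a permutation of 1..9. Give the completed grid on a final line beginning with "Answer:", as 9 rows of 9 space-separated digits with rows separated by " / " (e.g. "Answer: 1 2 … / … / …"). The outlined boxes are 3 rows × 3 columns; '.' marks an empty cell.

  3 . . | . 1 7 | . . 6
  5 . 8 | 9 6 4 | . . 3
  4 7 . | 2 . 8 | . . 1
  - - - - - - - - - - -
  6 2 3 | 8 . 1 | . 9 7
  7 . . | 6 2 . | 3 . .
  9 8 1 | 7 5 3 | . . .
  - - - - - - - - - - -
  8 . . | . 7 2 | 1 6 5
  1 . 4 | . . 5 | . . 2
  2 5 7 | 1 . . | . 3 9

Step 1. [r9c7∈{4,8}] r9c7 is the only open cell in box 9 admitting 4, so r9c7=4.
Step 2. [r1c8∈{2,4,5,8}] across row 1, 4 lands solely at r1c8 ⇒ r1c8=4.
Step 3. [r1c2∈{9}] r1c2 has the single candidate 9, so r1c2=9.
Step 4. [r4c7∈{5}] r4c7 is down to just 5, so r4c7=5.
Step 5. [r8c4∈{3}] only 3 remains possible at r8c4. So r8c4=3.
Step 6. [r5c9∈{4,8}] in col 9, 8 fits only at r5c9 ⇒ r5c9=8.
Step 7. [r8c8∈{7,8}] across col 8, 8 lands solely at r8c8. So r8c8=8.
Step 8. [r6c8∈{2}] r6c8's peers cover all but 2. So r6c8=2.
Step 9. [r2c7∈{2,7}] 2 has one home in row 2: r2c7, so r2c7=2.
Step 10. [r2c8∈{7}] only 7 remains possible at r2c8 ⇒ r2c8=7.
Step 11. [r2c2∈{1}] r2c2 is down to just 1 ⇒ r2c2=1.
Step 12. [r9c5∈{8}] r9c5's peers cover all but 8 ⇒ r9c5=8.
Step 13. [r5c8∈{1}] only 1 remains possible at r5c8. So r5c8=1.
Step 14. [r6c7∈{6}] r6c7's peers cover all but 6, so r6c7=6.
Step 15. [r3c8∈{5}] r3c8 has the single candidate 5 ⇒ r3c8=5.
Step 16. [r8c7∈{7}] r8c7's peers cover all but 7. So r8c7=7.
Step 17. [r1c4∈{5}] r1c4 is down to just 5, so r1c4=5.
Step 18. [r7c3∈{9}] r7c3 has the single candidate 9. So r7c3=9.
Step 19. [r3c7∈{9}] r3c7 is down to just 9. So r3c7=9.
Step 20. [r8c5∈{9}] r8c5 is down to just 9. So r8c5=9.
Step 21. [r8c2∈{6}] nothing but 6 survives at r8c2 ⇒ r8c2=6.
Step 22. [r5c3∈{5}] only 5 remains possible at r5c3. So r5c3=5.
Step 23. [r5c2∈{4}] only 4 remains possible at r5c2. So r5c2=4.
Step 24. [r9c6∈{6}] nothing but 6 survives at r9c6 ⇒ r9c6=6.
Step 25. [r5c6∈{9}] r5c6 is down to just 9. So r5c6=9.
Step 26. [r7c4∈{4}] r7c4 has the single candidate 4, so r7c4=4.
Step 27. [r3c3∈{6}] only 6 remains possible at r3c3. So r3c3=6.
Step 28. [r4c5∈{4}] only 4 remains possible at r4c5, so r4c5=4.
Step 29. [r7c2∈{3}] only 3 remains possible at r7c2. So r7c2=3.
Step 30. [r1c3∈{2}] r1c3's peers cover all but 2, so r1c3=2.
Step 31. [r1c7∈{8}] only 8 remains possible at r1c7 ⇒ r1c7=8.
Step 32. [r3c5∈{3}] only 3 remains possible at r3c5 ⇒ r3c5=3.
Step 33. [r6c9∈{4}] nothing but 4 survives at r6c9. So r6c9=4.

Answer: 3 9 2 5 1 7 8 4 6 / 5 1 8 9 6 4 2 7 3 / 4 7 6 2 3 8 9 5 1 / 6 2 3 8 4 1 5 9 7 / 7 4 5 6 2 9 3 1 8 / 9 8 1 7 5 3 6 2 4 / 8 3 9 4 7 2 1 6 5 / 1 6 4 3 9 5 7 8 2 / 2 5 7 1 8 6 4 3 9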